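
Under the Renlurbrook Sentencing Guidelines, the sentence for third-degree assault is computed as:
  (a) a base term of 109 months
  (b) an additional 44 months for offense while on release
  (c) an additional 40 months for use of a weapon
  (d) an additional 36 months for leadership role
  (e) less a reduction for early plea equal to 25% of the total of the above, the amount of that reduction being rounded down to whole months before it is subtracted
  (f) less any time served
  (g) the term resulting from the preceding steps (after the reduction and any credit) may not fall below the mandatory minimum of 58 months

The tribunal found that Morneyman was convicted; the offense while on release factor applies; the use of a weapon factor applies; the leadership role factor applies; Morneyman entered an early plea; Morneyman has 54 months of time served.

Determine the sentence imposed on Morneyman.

118 months

Offense while on release enhancement: +44 months
Use of a weapon enhancement: +40 months
Leadership role enhancement: +36 months
Adjusted term: 109 months + 44 months + 40 months + 36 months = 229 months
Early plea reduction: 25% of 229 months = 57 months (rounded down)
After reduction: 229 − 57 = 172 months
Less time served: 172 months − 54 months = 118 months
Minimum 58 months: 118 months meets the minimum, no increase.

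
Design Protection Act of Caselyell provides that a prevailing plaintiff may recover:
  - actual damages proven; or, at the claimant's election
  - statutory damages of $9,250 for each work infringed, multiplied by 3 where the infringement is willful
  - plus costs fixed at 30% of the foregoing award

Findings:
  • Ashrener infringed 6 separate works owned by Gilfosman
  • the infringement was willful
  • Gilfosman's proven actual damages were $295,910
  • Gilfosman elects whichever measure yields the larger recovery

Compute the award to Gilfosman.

$384,683

Statutory damages: 6 × $9,250 = $55,500
Trebled: 3 × $55,500 = $166,500
Greater of actual damages ($295,910) or enhanced statutory damages ($166,500): $295,910
Costs: 30% of $295,910 = $88,773
Award plus costs: $295,910 + $88,773 = $384,683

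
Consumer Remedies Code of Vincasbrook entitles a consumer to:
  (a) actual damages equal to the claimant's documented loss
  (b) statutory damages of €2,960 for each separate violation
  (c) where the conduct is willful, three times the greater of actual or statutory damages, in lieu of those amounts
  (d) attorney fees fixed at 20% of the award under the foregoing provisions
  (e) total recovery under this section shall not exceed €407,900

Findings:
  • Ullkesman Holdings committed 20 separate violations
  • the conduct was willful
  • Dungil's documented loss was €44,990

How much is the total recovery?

Statutory damages: 20 × €2,960 = €59,200
Greater of actual damages (€44,990) or statutory damages (€59,200): €59,200
Trebled: 3 × €59,200 = €177,600
Attorney fees: 20% of €177,600 = €35,520
Total before cap: €177,600 + €35,520 = €213,120
Cap at €407,900: €213,120 is within the cap, no reduction.

€213,120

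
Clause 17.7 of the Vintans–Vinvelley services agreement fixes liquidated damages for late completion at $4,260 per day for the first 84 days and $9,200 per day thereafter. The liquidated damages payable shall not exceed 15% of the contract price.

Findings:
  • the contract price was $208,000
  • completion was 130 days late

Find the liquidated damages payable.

$31,200

First 84 days: 84 × $4,260 = $357,840
Remaining days: (130 − 84) × $9,200 = $423,200
Accrued per-day damages: $357,840 + $423,200 = $781,040
Cap: 15% of $208,000 = $31,200
Cap at $31,200: $781,040 exceeds the cap → $31,200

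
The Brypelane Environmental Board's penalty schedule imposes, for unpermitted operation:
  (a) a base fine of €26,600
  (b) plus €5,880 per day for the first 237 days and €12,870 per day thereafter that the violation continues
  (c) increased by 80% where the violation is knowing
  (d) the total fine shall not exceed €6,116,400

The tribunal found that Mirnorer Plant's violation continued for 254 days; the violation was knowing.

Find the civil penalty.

Civil penalty: €2,950,110

First 237 days: 237 × €5,880 = €1,393,560
Remaining days: (254 − 237) × €12,870 = €218,790
Per-day component: €1,393,560 + €218,790 = €1,612,350
Base plus per-day: €26,600 + €1,612,350 = €1,638,950
Enhancement: 80% of €1,638,950 = €1,311,160
Enhanced fine: €1,638,950 + €1,311,160 = €2,950,110
Cap at €6,116,400: €2,950,110 is within the cap, no reduction.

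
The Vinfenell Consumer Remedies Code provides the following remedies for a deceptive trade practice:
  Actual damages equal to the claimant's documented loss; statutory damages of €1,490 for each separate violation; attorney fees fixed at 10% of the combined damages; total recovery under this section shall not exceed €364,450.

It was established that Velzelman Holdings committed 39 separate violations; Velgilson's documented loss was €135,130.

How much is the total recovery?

Statutory damages: 39 × €1,490 = €58,110
Combined damages: €135,130 + €58,110 = €193,240
Attorney fees: 10% of €193,240 = €19,324
Total before cap: €193,240 + €19,324 = €212,564
Cap at €364,450: €212,564 is within the cap, no reduction.

€212,564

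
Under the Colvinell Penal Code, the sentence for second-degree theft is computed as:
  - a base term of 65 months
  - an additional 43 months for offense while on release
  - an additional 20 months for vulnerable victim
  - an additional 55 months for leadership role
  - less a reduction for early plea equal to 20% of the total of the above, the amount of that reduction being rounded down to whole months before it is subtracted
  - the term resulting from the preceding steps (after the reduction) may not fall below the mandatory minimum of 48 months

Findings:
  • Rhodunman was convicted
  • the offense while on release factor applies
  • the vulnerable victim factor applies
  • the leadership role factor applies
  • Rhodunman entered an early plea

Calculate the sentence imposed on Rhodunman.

Offense while on release enhancement: +43 months
Vulnerable victim enhancement: +20 months
Leadership role enhancement: +55 months
Adjusted term: 65 months + 43 months + 20 months + 55 months = 183 months
Early plea reduction: 20% of 183 months = 36 months (rounded down)
After reduction: 183 − 36 = 147 months
Minimum 48 months: 147 months meets the minimum, no increase.

Sentence: 147 months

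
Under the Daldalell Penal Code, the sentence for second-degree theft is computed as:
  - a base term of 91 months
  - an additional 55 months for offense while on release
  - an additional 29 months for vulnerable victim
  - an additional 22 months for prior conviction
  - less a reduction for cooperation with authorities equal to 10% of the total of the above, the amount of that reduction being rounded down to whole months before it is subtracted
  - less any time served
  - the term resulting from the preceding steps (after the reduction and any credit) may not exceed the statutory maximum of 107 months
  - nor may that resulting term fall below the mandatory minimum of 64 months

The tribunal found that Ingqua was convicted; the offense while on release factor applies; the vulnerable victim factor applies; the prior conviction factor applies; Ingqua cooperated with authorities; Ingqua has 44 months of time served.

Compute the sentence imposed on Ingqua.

Offense while on release enhancement: +55 months
Vulnerable victim enhancement: +29 months
Prior conviction enhancement: +22 months
Adjusted term: 91 months + 55 months + 29 months + 22 months = 197 months
Cooperation with authorities reduction: 10% of 197 months = 19 months (rounded down)
After reduction: 197 − 19 = 178 months
Less time served: 178 months − 44 months = 134 months
Cap at 107 months: 134 months exceeds the cap → 107 months
Minimum 64 months: 107 months meets the minimum, no increase.

107 months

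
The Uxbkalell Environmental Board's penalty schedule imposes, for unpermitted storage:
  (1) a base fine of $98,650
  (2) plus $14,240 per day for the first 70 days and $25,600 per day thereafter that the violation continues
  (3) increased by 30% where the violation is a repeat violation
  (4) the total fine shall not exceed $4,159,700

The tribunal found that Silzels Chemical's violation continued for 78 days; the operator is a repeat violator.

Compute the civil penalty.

First 70 days: 70 × $14,240 = $996,800
Remaining days: (78 − 70) × $25,600 = $204,800
Per-day component: $996,800 + $204,800 = $1,201,600
Base plus per-day: $98,650 + $1,201,600 = $1,300,250
Enhancement: 30% of $1,300,250 = $390,075
Enhanced fine: $1,300,250 + $390,075 = $1,690,325
Cap at $4,159,700: $1,690,325 is within the cap, no reduction.

$1,690,325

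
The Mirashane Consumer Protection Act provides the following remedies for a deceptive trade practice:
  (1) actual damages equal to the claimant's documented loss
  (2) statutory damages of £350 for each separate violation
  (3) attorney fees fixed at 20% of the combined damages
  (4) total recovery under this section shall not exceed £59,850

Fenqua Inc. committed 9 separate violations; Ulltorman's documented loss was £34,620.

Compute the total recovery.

Total recovery: £45,324

Statutory damages: 9 × £350 = £3,150
Combined damages: £34,620 + £3,150 = £37,770
Attorney fees: 20% of £37,770 = £7,554
Total before cap: £37,770 + £7,554 = £45,324
Cap at £59,850: £45,324 is within the cap, no reduction.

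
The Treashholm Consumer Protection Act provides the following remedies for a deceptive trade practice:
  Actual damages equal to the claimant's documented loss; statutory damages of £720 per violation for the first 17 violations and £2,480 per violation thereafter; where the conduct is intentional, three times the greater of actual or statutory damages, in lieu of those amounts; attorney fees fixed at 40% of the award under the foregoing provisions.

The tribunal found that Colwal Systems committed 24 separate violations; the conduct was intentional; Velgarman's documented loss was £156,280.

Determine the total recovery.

First 17 violations: 17 × £720 = £12,240
Remaining violations: (24 − 17) × £2,480 = £17,360
Statutory damages: £12,240 + £17,360 = £29,600
Greater of actual damages (£156,280) or statutory damages (£29,600): £156,280
Trebled: 3 × £156,280 = £468,840
Attorney fees: 40% of £468,840 = £187,536
Total recovery: £468,840 + £187,536 = £656,376

Total recovery: £656,376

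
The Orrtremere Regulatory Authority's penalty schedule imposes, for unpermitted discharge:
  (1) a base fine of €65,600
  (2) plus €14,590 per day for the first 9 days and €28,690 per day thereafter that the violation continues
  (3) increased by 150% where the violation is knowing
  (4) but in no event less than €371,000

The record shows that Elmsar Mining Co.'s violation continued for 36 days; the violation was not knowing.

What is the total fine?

First 9 days: 9 × €14,590 = €131,310
Remaining days: (36 − 9) × €28,690 = €774,630
Per-day component: €131,310 + €774,630 = €905,940
Base plus per-day: €65,600 + €905,940 = €971,540
The violation was not knowing: no 150% increase.
Minimum €371,000: €971,540 meets the minimum, no increase.

€971,540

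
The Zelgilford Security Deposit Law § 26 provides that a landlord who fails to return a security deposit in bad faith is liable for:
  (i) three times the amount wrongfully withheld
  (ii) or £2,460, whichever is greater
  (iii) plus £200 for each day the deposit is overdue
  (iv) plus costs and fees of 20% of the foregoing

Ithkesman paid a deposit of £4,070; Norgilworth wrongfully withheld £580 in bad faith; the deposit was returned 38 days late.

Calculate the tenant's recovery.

Trebled: 3 × £580 = £1,740
Minimum £2,460: £1,740 is below the minimum → £2,460
Late-return penalty: 38 × £200 = £7,600
Damages plus late penalty: £2,460 + £7,600 = £10,060
Costs and fees: 20% of £10,060 = £2,012
Total recovery: £10,060 + £2,012 = £12,072

£12,072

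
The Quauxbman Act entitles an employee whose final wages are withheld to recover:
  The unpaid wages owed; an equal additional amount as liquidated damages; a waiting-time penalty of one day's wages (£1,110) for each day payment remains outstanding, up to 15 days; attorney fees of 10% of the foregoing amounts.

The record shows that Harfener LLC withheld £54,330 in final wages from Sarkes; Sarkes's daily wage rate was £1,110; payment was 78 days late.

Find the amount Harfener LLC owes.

£137,841

Liquidated damages (equal amount): £54,330
Penalty days: min(78, 15) = 15
Waiting-time penalty: 15 × £1,110 = £16,650
Subtotal: £54,330 + £54,330 + £16,650 = £125,310
Attorney fees: 10% of £125,310 = £12,531
Total award: £125,310 + £12,531 = £137,841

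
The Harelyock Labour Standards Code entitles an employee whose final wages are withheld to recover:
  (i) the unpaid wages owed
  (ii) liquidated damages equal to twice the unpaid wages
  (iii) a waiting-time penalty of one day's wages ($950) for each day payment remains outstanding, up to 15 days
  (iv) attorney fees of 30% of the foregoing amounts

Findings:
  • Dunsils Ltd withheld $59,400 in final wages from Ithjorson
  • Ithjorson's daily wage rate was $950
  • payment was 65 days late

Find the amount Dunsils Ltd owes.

Doubled: 2 × $59,400 = $118,800
Penalty days: min(65, 15) = 15
Waiting-time penalty: 15 × $950 = $14,250
Subtotal: $59,400 + $118,800 + $14,250 = $192,450
Attorney fees: 30% of $192,450 = $57,735
Total award: $192,450 + $57,735 = $250,185

$250,185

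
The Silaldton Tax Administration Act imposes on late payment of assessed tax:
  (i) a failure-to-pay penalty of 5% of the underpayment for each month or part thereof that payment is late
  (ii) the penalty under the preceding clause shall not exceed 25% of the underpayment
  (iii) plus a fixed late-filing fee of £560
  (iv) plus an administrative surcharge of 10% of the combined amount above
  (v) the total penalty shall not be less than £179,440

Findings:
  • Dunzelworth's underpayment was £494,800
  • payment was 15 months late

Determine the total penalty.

£179,440

Accrued rate: 5% × 15 = 75%, capped at 25% → 25%
Failure-to-pay penalty: 25% of £494,800 = £123,700
Penalty before surcharge: £123,700 + £560 = £124,260
Administrative surcharge: 10% of £124,260 = £12,426
Total penalty: £124,260 + £12,426 = £136,686
Minimum £179,440: £136,686 is below the minimum → £179,440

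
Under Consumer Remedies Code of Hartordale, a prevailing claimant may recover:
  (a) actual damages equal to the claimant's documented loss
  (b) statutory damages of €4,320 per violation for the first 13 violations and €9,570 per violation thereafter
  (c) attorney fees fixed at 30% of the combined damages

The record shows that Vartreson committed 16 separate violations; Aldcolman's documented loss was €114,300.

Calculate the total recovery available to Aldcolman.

First 13 violations: 13 × €4,320 = €56,160
Remaining violations: (16 − 13) × €9,570 = €28,710
Statutory damages: €56,160 + €28,710 = €84,870
Combined damages: €114,300 + €84,870 = €199,170
Attorney fees: 30% of €199,170 = €59,751
Total recovery: €199,170 + €59,751 = €258,921

€258,921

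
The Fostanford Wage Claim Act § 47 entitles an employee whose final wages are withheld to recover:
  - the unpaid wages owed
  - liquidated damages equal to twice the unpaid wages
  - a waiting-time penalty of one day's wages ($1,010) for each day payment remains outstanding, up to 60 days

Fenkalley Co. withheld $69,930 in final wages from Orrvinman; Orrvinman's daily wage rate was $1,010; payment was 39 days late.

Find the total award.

Doubled: 2 × $69,930 = $139,860
Penalty days: min(39, 60) = 39
Waiting-time penalty: 39 × $1,010 = $39,390
Total award: $69,930 + $139,860 + $39,390 = $249,180

$249,180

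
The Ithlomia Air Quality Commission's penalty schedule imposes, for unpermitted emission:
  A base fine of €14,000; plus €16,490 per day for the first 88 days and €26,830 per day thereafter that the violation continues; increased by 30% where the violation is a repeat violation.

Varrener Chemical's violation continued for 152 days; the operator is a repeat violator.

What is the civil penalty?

First 88 days: 88 × €16,490 = €1,451,120
Remaining days: (152 − 88) × €26,830 = €1,717,120
Per-day component: €1,451,120 + €1,717,120 = €3,168,240
Base plus per-day: €14,000 + €3,168,240 = €3,182,240
Enhancement: 30% of €3,182,240 = €954,672
Enhanced fine: €3,182,240 + €954,672 = €4,136,912

€4,136,912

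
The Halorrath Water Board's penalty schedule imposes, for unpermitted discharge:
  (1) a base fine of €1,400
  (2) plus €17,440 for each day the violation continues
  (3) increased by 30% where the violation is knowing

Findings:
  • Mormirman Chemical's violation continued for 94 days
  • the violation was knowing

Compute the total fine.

€2,132,988

Per-day component: 94 × €17,440 = €1,639,360
Base plus per-day: €1,400 + €1,639,360 = €1,640,760
Enhancement: 30% of €1,640,760 = €492,228
Enhanced fine: €1,640,760 + €492,228 = €2,132,988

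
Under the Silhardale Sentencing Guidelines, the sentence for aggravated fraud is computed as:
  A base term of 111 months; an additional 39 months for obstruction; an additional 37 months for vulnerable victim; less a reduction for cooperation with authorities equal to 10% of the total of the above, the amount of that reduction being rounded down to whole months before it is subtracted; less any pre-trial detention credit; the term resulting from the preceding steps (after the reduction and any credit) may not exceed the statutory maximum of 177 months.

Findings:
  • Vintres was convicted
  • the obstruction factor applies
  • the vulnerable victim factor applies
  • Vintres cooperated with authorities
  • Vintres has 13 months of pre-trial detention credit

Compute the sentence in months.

Obstruction enhancement: +39 months
Vulnerable victim enhancement: +37 months
Adjusted term: 111 months + 39 months + 37 months = 187 months
Cooperation with authorities reduction: 10% of 187 months = 18 months (rounded down)
After reduction: 187 − 18 = 169 months
Less pre-trial detention credit: 169 months − 13 months = 156 months
Cap at 177 months: 156 months is within the cap, no reduction.

Sentence: 156 months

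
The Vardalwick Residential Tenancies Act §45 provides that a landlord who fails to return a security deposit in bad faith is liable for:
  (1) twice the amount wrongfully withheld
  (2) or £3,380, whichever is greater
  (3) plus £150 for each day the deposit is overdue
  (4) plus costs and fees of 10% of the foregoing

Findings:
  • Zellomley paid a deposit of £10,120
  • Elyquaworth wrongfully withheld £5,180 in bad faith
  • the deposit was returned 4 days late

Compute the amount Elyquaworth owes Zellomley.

Doubled: 2 × £5,180 = £10,360
Minimum £3,380: £10,360 meets the minimum, no increase.
Late-return penalty: 4 × £150 = £600
Damages plus late penalty: £10,360 + £600 = £10,960
Costs and fees: 10% of £10,960 = £1,096
Total recovery: £10,960 + £1,096 = £12,056

Recovery: £12,056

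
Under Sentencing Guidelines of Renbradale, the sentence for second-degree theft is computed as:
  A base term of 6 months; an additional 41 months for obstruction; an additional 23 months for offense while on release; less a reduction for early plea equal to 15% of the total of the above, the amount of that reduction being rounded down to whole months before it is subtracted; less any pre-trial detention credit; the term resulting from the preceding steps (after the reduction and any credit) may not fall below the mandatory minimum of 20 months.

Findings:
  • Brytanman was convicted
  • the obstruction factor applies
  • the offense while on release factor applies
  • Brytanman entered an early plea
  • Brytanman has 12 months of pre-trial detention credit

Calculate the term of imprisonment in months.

Obstruction enhancement: +41 months
Offense while on release enhancement: +23 months
Adjusted term: 6 months + 41 months + 23 months = 70 months
Early plea reduction: 15% of 70 months = 10 months (rounded down)
After reduction: 70 − 10 = 60 months
Less pre-trial detention credit: 60 months − 12 months = 48 months
Minimum 20 months: 48 months meets the minimum, no increase.

48 months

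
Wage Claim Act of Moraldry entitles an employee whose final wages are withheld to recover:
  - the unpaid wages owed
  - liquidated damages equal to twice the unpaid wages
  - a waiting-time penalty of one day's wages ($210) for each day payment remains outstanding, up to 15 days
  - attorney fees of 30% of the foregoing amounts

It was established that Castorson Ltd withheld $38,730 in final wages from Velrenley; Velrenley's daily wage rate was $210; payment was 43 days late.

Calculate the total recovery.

$155,142

Doubled: 2 × $38,730 = $77,460
Penalty days: min(43, 15) = 15
Waiting-time penalty: 15 × $210 = $3,150
Subtotal: $38,730 + $77,460 + $3,150 = $119,340
Attorney fees: 30% of $119,340 = $35,802
Total award: $119,340 + $35,802 = $155,142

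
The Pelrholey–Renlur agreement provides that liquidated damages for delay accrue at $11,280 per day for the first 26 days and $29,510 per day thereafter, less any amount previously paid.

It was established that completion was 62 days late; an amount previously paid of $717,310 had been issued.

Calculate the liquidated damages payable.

$638,330

First 26 days: 26 × $11,280 = $293,280
Remaining days: (62 − 26) × $29,510 = $1,062,360
Accrued per-day damages: $293,280 + $1,062,360 = $1,355,640
Less amount previously paid: $1,355,640 − $717,310 = $638,330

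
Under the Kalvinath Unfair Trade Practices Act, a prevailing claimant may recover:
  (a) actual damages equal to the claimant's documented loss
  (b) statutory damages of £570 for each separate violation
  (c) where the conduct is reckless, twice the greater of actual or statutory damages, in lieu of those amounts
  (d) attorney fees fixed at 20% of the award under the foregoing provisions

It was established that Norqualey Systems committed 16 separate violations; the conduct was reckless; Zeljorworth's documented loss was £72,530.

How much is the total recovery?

Statutory damages: 16 × £570 = £9,120
Greater of actual damages (£72,530) or statutory damages (£9,120): £72,530
Doubled: 2 × £72,530 = £145,060
Attorney fees: 20% of £145,060 = £29,012
Total recovery: £145,060 + £29,012 = £174,072

£174,072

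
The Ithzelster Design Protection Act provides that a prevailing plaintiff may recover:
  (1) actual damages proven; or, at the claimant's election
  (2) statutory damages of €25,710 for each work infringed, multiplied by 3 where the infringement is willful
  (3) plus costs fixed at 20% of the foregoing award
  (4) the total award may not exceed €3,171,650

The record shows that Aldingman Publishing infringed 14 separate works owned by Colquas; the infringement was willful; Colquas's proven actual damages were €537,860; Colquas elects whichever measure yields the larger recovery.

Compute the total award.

€1,295,784

Statutory damages: 14 × €25,710 = €359,940
Trebled: 3 × €359,940 = €1,079,820
Greater of actual damages (€537,860) or enhanced statutory damages (€1,079,820): €1,079,820
Costs: 20% of €1,079,820 = €215,964
Award plus costs: €1,079,820 + €215,964 = €1,295,784
Cap at €3,171,650: €1,295,784 is within the cap, no reduction.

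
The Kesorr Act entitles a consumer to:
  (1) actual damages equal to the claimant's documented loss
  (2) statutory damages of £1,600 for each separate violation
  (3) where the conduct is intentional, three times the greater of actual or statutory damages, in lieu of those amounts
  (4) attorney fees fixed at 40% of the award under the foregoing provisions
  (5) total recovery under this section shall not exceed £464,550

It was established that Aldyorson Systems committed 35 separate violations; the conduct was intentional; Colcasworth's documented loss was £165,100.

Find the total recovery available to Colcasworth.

Statutory damages: 35 × £1,600 = £56,000
Greater of actual damages (£165,100) or statutory damages (£56,000): £165,100
Trebled: 3 × £165,100 = £495,300
Attorney fees: 40% of £495,300 = £198,120
Total before cap: £495,300 + £198,120 = £693,420
Cap at £464,550: £693,420 exceeds the cap → £464,550

£464,550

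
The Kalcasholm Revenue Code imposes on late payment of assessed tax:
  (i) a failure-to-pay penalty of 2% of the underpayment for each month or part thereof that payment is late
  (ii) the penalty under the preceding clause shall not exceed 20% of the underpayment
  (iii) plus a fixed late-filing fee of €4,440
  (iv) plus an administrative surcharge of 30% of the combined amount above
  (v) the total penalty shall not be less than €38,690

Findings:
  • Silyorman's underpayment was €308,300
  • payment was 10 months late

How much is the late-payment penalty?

Accrued rate: 2% × 10 = 20%, capped at 20% → 20%
Failure-to-pay penalty: 20% of €308,300 = €61,660
Penalty before surcharge: €61,660 + €4,440 = €66,100
Administrative surcharge: 30% of €66,100 = €19,830
Total penalty: €66,100 + €19,830 = €85,930
Minimum €38,690: €85,930 meets the minimum, no increase.

€85,930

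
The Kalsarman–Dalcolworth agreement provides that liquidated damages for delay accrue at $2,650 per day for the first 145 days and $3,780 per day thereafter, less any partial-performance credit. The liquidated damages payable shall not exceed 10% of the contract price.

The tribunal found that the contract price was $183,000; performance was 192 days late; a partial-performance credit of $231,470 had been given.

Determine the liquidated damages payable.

First 145 days: 145 × $2,650 = $384,250
Remaining days: (192 − 145) × $3,780 = $177,660
Accrued per-day damages: $384,250 + $177,660 = $561,910
Less partial-performance credit: $561,910 − $231,470 = $330,440
Cap: 10% of $183,000 = $18,300
Cap at $18,300: $330,440 exceeds the cap → $18,300

Liquidated damages: $18,300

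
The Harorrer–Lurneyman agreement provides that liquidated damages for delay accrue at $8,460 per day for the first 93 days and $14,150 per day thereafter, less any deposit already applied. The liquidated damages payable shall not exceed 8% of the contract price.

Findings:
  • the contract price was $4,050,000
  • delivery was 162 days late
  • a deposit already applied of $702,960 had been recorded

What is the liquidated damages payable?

$324,000

First 93 days: 93 × $8,460 = $786,780
Remaining days: (162 − 93) × $14,150 = $976,350
Accrued per-day damages: $786,780 + $976,350 = $1,763,130
Less deposit already applied: $1,763,130 − $702,960 = $1,060,170
Cap: 8% of $4,050,000 = $324,000
Cap at $324,000: $1,060,170 exceeds the cap → $324,000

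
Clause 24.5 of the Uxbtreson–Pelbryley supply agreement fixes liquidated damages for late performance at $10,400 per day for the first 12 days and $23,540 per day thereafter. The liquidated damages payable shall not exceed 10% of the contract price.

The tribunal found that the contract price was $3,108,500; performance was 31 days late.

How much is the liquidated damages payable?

First 12 days: 12 × $10,400 = $124,800
Remaining days: (31 − 12) × $23,540 = $447,260
Accrued per-day damages: $124,800 + $447,260 = $572,060
Cap: 10% of $3,108,500 = $310,850
Cap at $310,850: $572,060 exceeds the cap → $310,850

$310,850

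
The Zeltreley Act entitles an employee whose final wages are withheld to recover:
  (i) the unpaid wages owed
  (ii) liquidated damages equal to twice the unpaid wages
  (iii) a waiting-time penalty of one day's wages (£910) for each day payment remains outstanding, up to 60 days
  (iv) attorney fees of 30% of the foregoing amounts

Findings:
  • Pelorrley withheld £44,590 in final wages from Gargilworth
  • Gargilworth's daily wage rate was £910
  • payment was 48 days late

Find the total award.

£230,685

Doubled: 2 × £44,590 = £89,180
Penalty days: min(48, 60) = 48
Waiting-time penalty: 48 × £910 = £43,680
Subtotal: £44,590 + £89,180 + £43,680 = £177,450
Attorney fees: 30% of £177,450 = £53,235
Total award: £177,450 + £53,235 = £230,685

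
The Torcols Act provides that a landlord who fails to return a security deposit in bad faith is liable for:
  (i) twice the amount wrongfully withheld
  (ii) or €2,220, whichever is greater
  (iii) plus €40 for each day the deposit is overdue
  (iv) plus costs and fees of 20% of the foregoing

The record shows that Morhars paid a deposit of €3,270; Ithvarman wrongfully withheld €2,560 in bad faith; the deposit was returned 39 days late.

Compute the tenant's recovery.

€8,016

Doubled: 2 × €2,560 = €5,120
Minimum €2,220: €5,120 meets the minimum, no increase.
Late-return penalty: 39 × €40 = €1,560
Damages plus late penalty: €5,120 + €1,560 = €6,680
Costs and fees: 20% of €6,680 = €1,336
Total recovery: €6,680 + €1,336 = €8,016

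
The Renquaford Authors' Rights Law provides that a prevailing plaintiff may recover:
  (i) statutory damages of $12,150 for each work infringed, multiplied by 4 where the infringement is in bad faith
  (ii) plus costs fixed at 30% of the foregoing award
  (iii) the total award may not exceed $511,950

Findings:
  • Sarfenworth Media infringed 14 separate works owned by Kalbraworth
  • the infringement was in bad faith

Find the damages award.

$511,950

Statutory damages: 14 × $12,150 = $170,100
Multiplied by 4: 4 × $170,100 = $680,400
Costs: 30% of $680,400 = $204,120
Award plus costs: $680,400 + $204,120 = $884,520
Cap at $511,950: $884,520 exceeds the cap → $511,950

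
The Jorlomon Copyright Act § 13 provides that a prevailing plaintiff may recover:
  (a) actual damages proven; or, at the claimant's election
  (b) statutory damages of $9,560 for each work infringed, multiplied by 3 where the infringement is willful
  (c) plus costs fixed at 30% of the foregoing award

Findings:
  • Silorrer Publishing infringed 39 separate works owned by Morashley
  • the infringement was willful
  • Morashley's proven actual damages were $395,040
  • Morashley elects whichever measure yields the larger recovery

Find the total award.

$1,454,076

Statutory damages: 39 × $9,560 = $372,840
Trebled: 3 × $372,840 = $1,118,520
Greater of actual damages ($395,040) or enhanced statutory damages ($1,118,520): $1,118,520
Costs: 30% of $1,118,520 = $335,556
Award plus costs: $1,118,520 + $335,556 = $1,454,076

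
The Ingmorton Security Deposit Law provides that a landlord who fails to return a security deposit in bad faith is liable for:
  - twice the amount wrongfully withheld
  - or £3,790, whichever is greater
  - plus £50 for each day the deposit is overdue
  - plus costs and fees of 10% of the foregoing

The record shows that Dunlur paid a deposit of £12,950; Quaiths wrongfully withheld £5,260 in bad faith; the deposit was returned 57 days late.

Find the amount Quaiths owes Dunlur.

£14,707

Doubled: 2 × £5,260 = £10,520
Minimum £3,790: £10,520 meets the minimum, no increase.
Late-return penalty: 57 × £50 = £2,850
Damages plus late penalty: £10,520 + £2,850 = £13,370
Costs and fees: 10% of £13,370 = £1,337
Total recovery: £13,370 + £1,337 = £14,707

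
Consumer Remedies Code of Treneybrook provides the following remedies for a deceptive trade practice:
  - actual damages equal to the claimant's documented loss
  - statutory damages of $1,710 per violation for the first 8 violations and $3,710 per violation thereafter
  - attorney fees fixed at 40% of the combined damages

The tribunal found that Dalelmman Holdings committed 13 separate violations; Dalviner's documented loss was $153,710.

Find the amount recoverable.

First 8 violations: 8 × $1,710 = $13,680
Remaining violations: (13 − 8) × $3,710 = $18,550
Statutory damages: $13,680 + $18,550 = $32,230
Combined damages: $153,710 + $32,230 = $185,940
Attorney fees: 40% of $185,940 = $74,376
Total recovery: $185,940 + $74,376 = $260,316

$260,316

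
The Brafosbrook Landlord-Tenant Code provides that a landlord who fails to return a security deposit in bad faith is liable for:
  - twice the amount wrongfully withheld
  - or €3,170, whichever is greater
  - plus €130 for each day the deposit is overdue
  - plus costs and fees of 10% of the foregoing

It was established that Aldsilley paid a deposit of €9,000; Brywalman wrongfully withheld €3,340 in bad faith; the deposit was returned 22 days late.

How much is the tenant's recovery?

€10,494

Doubled: 2 × €3,340 = €6,680
Minimum €3,170: €6,680 meets the minimum, no increase.
Late-return penalty: 22 × €130 = €2,860
Damages plus late penalty: €6,680 + €2,860 = €9,540
Costs and fees: 10% of €9,540 = €954
Total recovery: €9,540 + €954 = €10,494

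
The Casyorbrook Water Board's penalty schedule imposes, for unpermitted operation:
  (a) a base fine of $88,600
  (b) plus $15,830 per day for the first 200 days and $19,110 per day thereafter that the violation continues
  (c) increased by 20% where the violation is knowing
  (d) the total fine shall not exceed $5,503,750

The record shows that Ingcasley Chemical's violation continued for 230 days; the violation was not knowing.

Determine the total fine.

Civil penalty: $3,827,900

First 200 days: 200 × $15,830 = $3,166,000
Remaining days: (230 − 200) × $19,110 = $573,300
Per-day component: $3,166,000 + $573,300 = $3,739,300
Base plus per-day: $88,600 + $3,739,300 = $3,827,900
The violation was not knowing: no 20% increase.
Cap at $5,503,750: $3,827,900 is within the cap, no reduction.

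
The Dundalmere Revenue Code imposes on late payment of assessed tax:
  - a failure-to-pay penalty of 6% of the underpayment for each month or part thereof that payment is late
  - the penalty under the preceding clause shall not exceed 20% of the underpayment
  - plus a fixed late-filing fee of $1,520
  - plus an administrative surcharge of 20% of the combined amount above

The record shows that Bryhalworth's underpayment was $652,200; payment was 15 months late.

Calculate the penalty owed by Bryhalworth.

$158,352

Accrued rate: 6% × 15 = 90%, capped at 20% → 20%
Failure-to-pay penalty: 20% of $652,200 = $130,440
Penalty before surcharge: $130,440 + $1,520 = $131,960
Administrative surcharge: 20% of $131,960 = $26,392
Total penalty: $131,960 + $26,392 = $158,352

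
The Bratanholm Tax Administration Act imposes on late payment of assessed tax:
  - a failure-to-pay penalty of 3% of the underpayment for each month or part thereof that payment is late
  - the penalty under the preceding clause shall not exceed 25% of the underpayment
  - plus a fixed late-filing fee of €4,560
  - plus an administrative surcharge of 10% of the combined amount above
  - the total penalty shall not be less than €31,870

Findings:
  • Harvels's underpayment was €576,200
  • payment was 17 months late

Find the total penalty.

Accrued rate: 3% × 17 = 51%, capped at 25% → 25%
Failure-to-pay penalty: 25% of €576,200 = €144,050
Penalty before surcharge: €144,050 + €4,560 = €148,610
Administrative surcharge: 10% of €148,610 = €14,861
Total penalty: €148,610 + €14,861 = €163,471
Minimum €31,870: €163,471 meets the minimum, no increase.

€163,471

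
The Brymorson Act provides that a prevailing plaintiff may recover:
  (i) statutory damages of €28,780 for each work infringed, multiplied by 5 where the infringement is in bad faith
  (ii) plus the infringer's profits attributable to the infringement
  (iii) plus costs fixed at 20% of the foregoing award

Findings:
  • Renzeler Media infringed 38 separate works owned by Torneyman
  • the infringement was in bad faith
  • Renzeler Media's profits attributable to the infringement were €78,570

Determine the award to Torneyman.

Statutory damages: 38 × €28,780 = €1,093,640
Multiplied by 5: 5 × €1,093,640 = €5,468,200
Combined award: €5,468,200 + €78,570 = €5,546,770
Costs: 20% of €5,546,770 = €1,109,354
Award plus costs: €5,546,770 + €1,109,354 = €6,656,124

€6,656,124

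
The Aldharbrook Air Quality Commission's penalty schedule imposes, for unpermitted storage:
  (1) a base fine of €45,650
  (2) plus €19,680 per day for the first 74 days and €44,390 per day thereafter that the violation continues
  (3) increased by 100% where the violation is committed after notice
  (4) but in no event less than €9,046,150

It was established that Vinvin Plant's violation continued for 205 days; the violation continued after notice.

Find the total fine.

€14,634,120

First 74 days: 74 × €19,680 = €1,456,320
Remaining days: (205 − 74) × €44,390 = €5,815,090
Per-day component: €1,456,320 + €5,815,090 = €7,271,410
Base plus per-day: €45,650 + €7,271,410 = €7,317,060
Enhancement: 100% of €7,317,060 = €7,317,060
Enhanced fine: €7,317,060 + €7,317,060 = €14,634,120
Minimum €9,046,150: €14,634,120 meets the minimum, no increase.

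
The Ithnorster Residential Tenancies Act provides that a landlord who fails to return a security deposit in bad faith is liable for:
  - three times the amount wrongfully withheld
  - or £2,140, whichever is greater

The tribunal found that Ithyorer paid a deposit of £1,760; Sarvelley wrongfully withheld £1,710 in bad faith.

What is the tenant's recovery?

£5,130

Trebled: 3 × £1,710 = £5,130
Minimum £2,140: £5,130 meets the minimum, no increase.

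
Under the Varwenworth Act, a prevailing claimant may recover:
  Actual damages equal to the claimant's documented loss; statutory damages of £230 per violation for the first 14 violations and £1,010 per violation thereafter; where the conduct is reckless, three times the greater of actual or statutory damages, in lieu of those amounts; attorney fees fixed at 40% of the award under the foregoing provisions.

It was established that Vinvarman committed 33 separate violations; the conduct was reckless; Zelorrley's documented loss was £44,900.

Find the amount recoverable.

First 14 violations: 14 × £230 = £3,220
Remaining violations: (33 − 14) × £1,010 = £19,190
Statutory damages: £3,220 + £19,190 = £22,410
Greater of actual damages (£44,900) or statutory damages (£22,410): £44,900
Trebled: 3 × £44,900 = £134,700
Attorney fees: 40% of £134,700 = £53,880
Total recovery: £134,700 + £53,880 = £188,580

Total recovery: £188,580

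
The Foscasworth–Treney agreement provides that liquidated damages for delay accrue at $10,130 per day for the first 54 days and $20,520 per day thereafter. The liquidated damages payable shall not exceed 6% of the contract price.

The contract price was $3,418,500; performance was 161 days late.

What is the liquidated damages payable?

Liquidated damages: $205,110

First 54 days: 54 × $10,130 = $547,020
Remaining days: (161 − 54) × $20,520 = $2,195,640
Accrued per-day damages: $547,020 + $2,195,640 = $2,742,660
Cap: 6% of $3,418,500 = $205,110
Cap at $205,110: $2,742,660 exceeds the cap → $205,110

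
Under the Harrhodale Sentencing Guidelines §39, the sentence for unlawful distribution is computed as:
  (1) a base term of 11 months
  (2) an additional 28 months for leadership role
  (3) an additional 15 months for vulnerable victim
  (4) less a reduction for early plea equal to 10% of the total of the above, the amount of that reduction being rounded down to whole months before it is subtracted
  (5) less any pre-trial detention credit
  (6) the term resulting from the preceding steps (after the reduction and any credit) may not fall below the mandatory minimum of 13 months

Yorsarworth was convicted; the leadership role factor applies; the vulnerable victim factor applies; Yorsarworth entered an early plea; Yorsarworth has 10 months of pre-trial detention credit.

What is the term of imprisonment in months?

39 months

Leadership role enhancement: +28 months
Vulnerable victim enhancement: +15 months
Adjusted term: 11 months + 28 months + 15 months = 54 months
Early plea reduction: 10% of 54 months = 5 months (rounded down)
After reduction: 54 − 5 = 49 months
Less pre-trial detention credit: 49 months − 10 months = 39 months
Minimum 13 months: 39 months meets the minimum, no increase.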